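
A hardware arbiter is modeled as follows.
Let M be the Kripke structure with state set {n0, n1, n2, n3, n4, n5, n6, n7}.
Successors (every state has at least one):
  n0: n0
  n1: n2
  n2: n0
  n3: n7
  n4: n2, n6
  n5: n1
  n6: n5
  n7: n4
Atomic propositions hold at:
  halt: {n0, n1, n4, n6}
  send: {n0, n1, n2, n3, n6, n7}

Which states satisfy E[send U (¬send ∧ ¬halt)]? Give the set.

{n5, n6}

Sat(¬send) = {n4, n5}
Sat(¬halt) = {n2, n3, n5, n7}
Sat(¬send ∧ ¬halt) = {n5}
E[send U (¬send ∧ ¬halt)]: least fixpoint, start Z0 = Sat((¬send ∧ ¬halt)) = {n5}, add states in Sat(send) with some successor in Z. Z1 = {n5, n6}; fixed.
Sat(E[send U (¬send ∧ ¬halt)]) = {n5, n6}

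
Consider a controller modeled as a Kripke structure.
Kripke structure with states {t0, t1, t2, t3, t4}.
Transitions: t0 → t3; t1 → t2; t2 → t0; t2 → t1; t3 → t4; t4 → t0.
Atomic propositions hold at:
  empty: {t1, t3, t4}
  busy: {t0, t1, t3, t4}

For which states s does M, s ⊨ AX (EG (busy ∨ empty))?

Sat(busy ∨ empty) = {t0, t1, t3, t4}
EG (busy ∨ empty): greatest fixpoint, start Z0 = {t0, t1, t3, t4}, keep only states in Sat with some successor in Z. Z1 = {t0, t3, t4}; fixed.
Sat(EG (busy ∨ empty)) = {t0, t3, t4}
Sat(AX (EG (busy ∨ empty))) = {s : every successor in {t0, t3, t4}} = {t0, t3, t4}

{t0, t3, t4}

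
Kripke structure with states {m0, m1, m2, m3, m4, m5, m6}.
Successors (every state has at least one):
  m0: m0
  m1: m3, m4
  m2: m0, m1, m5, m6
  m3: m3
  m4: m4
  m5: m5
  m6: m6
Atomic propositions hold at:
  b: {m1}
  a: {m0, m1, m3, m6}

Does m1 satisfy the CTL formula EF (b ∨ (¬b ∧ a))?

Yes

Sat(¬b) = {m0, m2, m3, m4, m5, m6}
Sat(¬b ∧ a) = {m0, m3, m6}
Sat(b ∨ (¬b ∧ a)) = {m0, m1, m3, m6}
EF (b ∨ (¬b ∧ a)): least fixpoint, start Z0 = {m0, m1, m3, m6}, add states with some successor in Z. Z1 = {m0, m1, m2, m3, m6}; fixed.
Sat(EF (b ∨ (¬b ∧ a))) = {m0, m1, m2, m3, m6}
m1 ∈ Sat(EF (b ∨ (¬b ∧ a))) = {m0, m1, m2, m3, m6}, so the formula holds at m1.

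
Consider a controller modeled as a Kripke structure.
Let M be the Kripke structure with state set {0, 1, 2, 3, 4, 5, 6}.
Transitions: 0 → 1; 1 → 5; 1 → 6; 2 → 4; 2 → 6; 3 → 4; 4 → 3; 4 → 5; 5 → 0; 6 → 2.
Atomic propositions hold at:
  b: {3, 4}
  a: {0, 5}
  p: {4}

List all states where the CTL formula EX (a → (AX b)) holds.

{0, 1, 2, 3, 4, 6}

Sat(AX b) = {s : every successor in {3, 4}} = {3}
Sat(a → (AX b)) = {1, 2, 3, 4, 6}
Sat(EX (a → (AX b))) = {s : some successor in {1, 2, 3, 4, 6}} = {0, 1, 2, 3, 4, 6}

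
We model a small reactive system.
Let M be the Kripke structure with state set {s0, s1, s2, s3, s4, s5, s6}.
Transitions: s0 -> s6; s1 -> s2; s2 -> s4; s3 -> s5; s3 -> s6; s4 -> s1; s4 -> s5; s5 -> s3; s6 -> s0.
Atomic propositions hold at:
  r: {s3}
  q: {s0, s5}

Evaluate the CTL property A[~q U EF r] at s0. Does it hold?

Sat(~q) = {s1, s2, s3, s4, s6}
EF r: least fixpoint, start Z0 = {s3}, add states with some successor in Z. Z1 = {s3, s5}; Z2 = {s3, s4, s5}; Z3 = {s2, s3, s4, s5}; Z4 = {s1, s2, s3, s4, s5}; fixed.
Sat(EF r) = {s1, s2, s3, s4, s5}
A[~q U EF r]: least fixpoint, start Z0 = Sat(EF r) = {s1, s2, s3, s4, s5}, add states in Sat(~q) with every successor in Z. Already a fixed point.
Sat(A[~q U EF r]) = {s1, s2, s3, s4, s5}
s0 ∉ Sat(A[~q U EF r]) = {s1, s2, s3, s4, s5}, so the formula does not hold at s0.

No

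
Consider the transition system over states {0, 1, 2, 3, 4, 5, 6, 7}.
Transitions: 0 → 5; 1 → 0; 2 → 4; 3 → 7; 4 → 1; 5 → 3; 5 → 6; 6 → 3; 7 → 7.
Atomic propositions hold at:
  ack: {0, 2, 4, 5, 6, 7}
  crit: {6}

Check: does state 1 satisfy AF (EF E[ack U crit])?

Yes

E[ack U crit]: least fixpoint, start Z0 = Sat(crit) = {6}, add states in Sat(ack) with some successor in Z. Z1 = {5, 6}; Z2 = {0, 5, 6}; fixed.
Sat(E[ack U crit]) = {0, 5, 6}
EF E[ack U crit]: least fixpoint, start Z0 = {0, 5, 6}, add states with some successor in Z. Z1 = {0, 1, 5, 6}; Z2 = {0, 1, 4, 5, 6}; Z3 = {0, 1, 2, 4, 5, 6}; fixed.
Sat(EF E[ack U crit]) = {0, 1, 2, 4, 5, 6}
AF (EF E[ack U crit]): least fixpoint, start Z0 = {0, 1, 2, 4, 5, 6}, add states with every successor in Z. Already a fixed point.
Sat(AF (EF E[ack U crit])) = {0, 1, 2, 4, 5, 6}
1 ∈ Sat(AF (EF E[ack U crit])) = {0, 1, 2, 4, 5, 6}, so the formula holds at 1.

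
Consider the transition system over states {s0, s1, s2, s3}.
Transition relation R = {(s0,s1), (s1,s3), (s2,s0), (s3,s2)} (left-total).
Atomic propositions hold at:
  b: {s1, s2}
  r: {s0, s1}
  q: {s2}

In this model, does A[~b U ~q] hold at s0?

Yes

Sat(~b) = {s0, s3}
Sat(~q) = {s0, s1, s3}
A[~b U ~q]: least fixpoint, start Z0 = Sat(~q) = {s0, s1, s3}, add states in Sat(~b) with every successor in Z. Already a fixed point.
Sat(A[~b U ~q]) = {s0, s1, s3}
s0 ∈ Sat(A[~b U ~q]) = {s0, s1, s3}, so the formula holds at s0.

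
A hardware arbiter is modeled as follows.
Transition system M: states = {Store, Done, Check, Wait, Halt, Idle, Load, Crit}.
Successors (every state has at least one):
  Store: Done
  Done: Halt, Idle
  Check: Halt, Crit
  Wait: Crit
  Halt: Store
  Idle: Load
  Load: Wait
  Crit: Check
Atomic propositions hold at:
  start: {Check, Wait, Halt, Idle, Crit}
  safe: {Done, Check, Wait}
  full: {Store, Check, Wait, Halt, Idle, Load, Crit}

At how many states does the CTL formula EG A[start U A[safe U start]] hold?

3

A[safe U start]: least fixpoint, start Z0 = Sat(start) = {Check, Wait, Halt, Idle, Crit}, add states in Sat(safe) with every successor in Z. Z1 = {Done, Check, Wait, Halt, Idle, Crit}; fixed.
Sat(A[safe U start]) = {Done, Check, Wait, Halt, Idle, Crit}
A[start U A[safe U start]]: least fixpoint, start Z0 = Sat(A[safe U start]) = {Done, Check, Wait, Halt, Idle, Crit}, add states in Sat(start) with every successor in Z. Already a fixed point.
Sat(A[start U A[safe U start]]) = {Done, Check, Wait, Halt, Idle, Crit}
EG A[start U A[safe U start]]: greatest fixpoint, start Z0 = {Done, Check, Wait, Halt, Idle, Crit}, keep only states in Sat with some successor in Z. Z1 = {Done, Check, Wait, Crit}; Z2 = {Check, Wait, Crit}; fixed.
Sat(EG A[start U A[safe U start]]) = {Check, Wait, Crit}
|Sat(EG A[start U A[safe U start]])| = |{Check, Wait, Crit}| = 3.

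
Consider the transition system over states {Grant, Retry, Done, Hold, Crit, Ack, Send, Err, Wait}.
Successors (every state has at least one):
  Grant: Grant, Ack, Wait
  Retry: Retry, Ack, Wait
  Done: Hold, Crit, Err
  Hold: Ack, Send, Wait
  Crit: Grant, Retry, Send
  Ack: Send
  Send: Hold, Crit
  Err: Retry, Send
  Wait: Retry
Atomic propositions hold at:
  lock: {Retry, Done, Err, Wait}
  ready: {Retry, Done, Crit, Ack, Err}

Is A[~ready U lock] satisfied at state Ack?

Sat(~ready) = {Grant, Hold, Send, Wait}
A[~ready U lock]: least fixpoint, start Z0 = Sat(lock) = {Retry, Done, Err, Wait}, add states in Sat(~ready) with every successor in Z. Already a fixed point.
Sat(A[~ready U lock]) = {Retry, Done, Err, Wait}
Ack ∉ Sat(A[~ready U lock]) = {Retry, Done, Err, Wait}, so the formula does not hold at Ack.

No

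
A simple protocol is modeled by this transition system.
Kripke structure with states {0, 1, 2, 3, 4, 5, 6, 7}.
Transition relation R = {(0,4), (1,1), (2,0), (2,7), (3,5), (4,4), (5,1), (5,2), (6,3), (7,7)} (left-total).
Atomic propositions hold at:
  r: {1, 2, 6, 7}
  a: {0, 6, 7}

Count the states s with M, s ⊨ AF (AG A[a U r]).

A[a U r]: least fixpoint, start Z0 = Sat(r) = {1, 2, 6, 7}, add states in Sat(a) with every successor in Z. Already a fixed point.
Sat(A[a U r]) = {1, 2, 6, 7}
AG A[a U r]: greatest fixpoint, start Z0 = {1, 2, 6, 7}, keep only states in Sat with every successor in Z. Z1 = {1, 7}; fixed.
Sat(AG A[a U r]) = {1, 7}
AF (AG A[a U r]): least fixpoint, start Z0 = {1, 7}, add states with every successor in Z. Already a fixed point.
Sat(AF (AG A[a U r])) = {1, 7}
|Sat(AF (AG A[a U r]))| = |{1, 7}| = 2.

2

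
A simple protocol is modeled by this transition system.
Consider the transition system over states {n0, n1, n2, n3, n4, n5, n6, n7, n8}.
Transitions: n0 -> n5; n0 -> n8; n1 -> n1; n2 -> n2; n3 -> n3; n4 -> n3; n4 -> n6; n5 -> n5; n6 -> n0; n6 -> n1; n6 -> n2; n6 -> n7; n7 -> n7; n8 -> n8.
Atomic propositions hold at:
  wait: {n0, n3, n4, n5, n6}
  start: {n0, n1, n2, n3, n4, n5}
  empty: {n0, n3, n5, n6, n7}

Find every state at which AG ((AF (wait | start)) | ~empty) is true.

{n0, n1, n2, n3, n5, n8}

Sat(wait | start) = {n0, n1, n2, n3, n4, n5, n6}
AF (wait | start): least fixpoint, start Z0 = {n0, n1, n2, n3, n4, n5, n6}, add states with every successor in Z. Already a fixed point.
Sat(AF (wait | start)) = {n0, n1, n2, n3, n4, n5, n6}
Sat(~empty) = {n1, n2, n4, n8}
Sat((AF (wait | start)) | ~empty) = {n0, n1, n2, n3, n4, n5, n6, n8}
AG ((AF (wait | start)) | ~empty): greatest fixpoint, start Z0 = {n0, n1, n2, n3, n4, n5, n6, n8}, keep only states in Sat with every successor in Z. Z1 = {n0, n1, n2, n3, n4, n5, n8}; Z2 = {n0, n1, n2, n3, n5, n8}; fixed.
Sat(AG ((AF (wait | start)) | ~empty)) = {n0, n1, n2, n3, n5, n8}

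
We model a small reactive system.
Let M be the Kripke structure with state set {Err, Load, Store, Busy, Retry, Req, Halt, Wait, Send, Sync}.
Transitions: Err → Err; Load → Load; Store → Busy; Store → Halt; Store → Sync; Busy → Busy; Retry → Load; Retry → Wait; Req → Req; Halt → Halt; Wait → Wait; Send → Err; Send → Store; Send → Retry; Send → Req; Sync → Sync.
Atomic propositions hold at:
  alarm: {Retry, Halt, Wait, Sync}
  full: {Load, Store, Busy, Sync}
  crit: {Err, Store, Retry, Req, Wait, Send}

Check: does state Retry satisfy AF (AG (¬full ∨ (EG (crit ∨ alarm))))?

Sat(¬full) = {Err, Retry, Req, Halt, Wait, Send}
Sat(crit ∨ alarm) = {Err, Store, Retry, Req, Halt, Wait, Send, Sync}
EG (crit ∨ alarm): greatest fixpoint, start Z0 = {Err, Store, Retry, Req, Halt, Wait, Send, Sync}, keep only states in Sat with some successor in Z. Already a fixed point.
Sat(EG (crit ∨ alarm)) = {Err, Store, Retry, Req, Halt, Wait, Send, Sync}
Sat(¬full ∨ (EG (crit ∨ alarm))) = {Err, Store, Retry, Req, Halt, Wait, Send, Sync}
AG (¬full ∨ (EG (crit ∨ alarm))): greatest fixpoint, start Z0 = {Err, Store, Retry, Req, Halt, Wait, Send, Sync}, keep only states in Sat with every successor in Z. Z1 = {Err, Req, Halt, Wait, Send, Sync}; Z2 = {Err, Req, Halt, Wait, Sync}; fixed.
Sat(AG (¬full ∨ (EG (crit ∨ alarm)))) = {Err, Req, Halt, Wait, Sync}
AF (AG (¬full ∨ (EG (crit ∨ alarm)))): least fixpoint, start Z0 = {Err, Req, Halt, Wait, Sync}, add states with every successor in Z. Already a fixed point.
Sat(AF (AG (¬full ∨ (EG (crit ∨ alarm))))) = {Err, Req, Halt, Wait, Sync}
Retry ∉ Sat(AF (AG (¬full ∨ (EG (crit ∨ alarm))))) = {Err, Req, Halt, Wait, Sync}, so the formula does not hold at Retry.

No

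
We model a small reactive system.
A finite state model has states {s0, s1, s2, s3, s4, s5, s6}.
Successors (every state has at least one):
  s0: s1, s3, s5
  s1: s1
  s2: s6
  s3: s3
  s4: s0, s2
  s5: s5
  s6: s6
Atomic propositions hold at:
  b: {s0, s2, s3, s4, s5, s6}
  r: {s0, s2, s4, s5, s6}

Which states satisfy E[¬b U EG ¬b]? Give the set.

Sat(¬b) = {s1}
EG ¬b: greatest fixpoint, start Z0 = {s1}, keep only states in Sat with some successor in Z. Already a fixed point.
Sat(EG ¬b) = {s1}
E[¬b U EG ¬b]: least fixpoint, start Z0 = Sat(EG ¬b) = {s1}, add states in Sat(¬b) with some successor in Z. Already a fixed point.
Sat(E[¬b U EG ¬b]) = {s1}

{s1}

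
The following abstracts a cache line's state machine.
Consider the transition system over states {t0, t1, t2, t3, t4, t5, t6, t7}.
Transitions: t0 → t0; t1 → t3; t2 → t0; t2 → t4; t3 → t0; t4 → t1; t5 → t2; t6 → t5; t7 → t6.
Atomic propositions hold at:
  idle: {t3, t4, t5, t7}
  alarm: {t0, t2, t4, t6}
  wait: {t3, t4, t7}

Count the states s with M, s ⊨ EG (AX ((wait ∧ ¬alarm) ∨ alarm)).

5

Sat(¬alarm) = {t1, t3, t5, t7}
Sat(wait ∧ ¬alarm) = {t3, t7}
Sat((wait ∧ ¬alarm) ∨ alarm) = {t0, t2, t3, t4, t6, t7}
Sat(AX ((wait ∧ ¬alarm) ∨ alarm)) = {s : every successor in {t0, t2, t3, t4, t6, t7}} = {t0, t1, t2, t3, t5, t7}
EG (AX ((wait ∧ ¬alarm) ∨ alarm)): greatest fixpoint, start Z0 = {t0, t1, t2, t3, t5, t7}, keep only states in Sat with some successor in Z. Z1 = {t0, t1, t2, t3, t5}; fixed.
Sat(EG (AX ((wait ∧ ¬alarm) ∨ alarm))) = {t0, t1, t2, t3, t5}
|Sat(EG (AX ((wait ∧ ¬alarm) ∨ alarm)))| = |{t0, t1, t2, t3, t5}| = 5.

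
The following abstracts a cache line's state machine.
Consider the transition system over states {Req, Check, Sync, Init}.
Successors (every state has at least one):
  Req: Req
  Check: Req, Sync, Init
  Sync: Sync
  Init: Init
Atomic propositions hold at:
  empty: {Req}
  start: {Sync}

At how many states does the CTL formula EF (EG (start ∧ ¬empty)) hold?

Sat(¬empty) = {Check, Sync, Init}
Sat(start ∧ ¬empty) = {Sync}
EG (start ∧ ¬empty): greatest fixpoint, start Z0 = {Sync}, keep only states in Sat with some successor in Z. Already a fixed point.
Sat(EG (start ∧ ¬empty)) = {Sync}
EF (EG (start ∧ ¬empty)): least fixpoint, start Z0 = {Sync}, add states with some successor in Z. Z1 = {Check, Sync}; fixed.
Sat(EF (EG (start ∧ ¬empty))) = {Check, Sync}
|Sat(EF (EG (start ∧ ¬empty)))| = |{Check, Sync}| = 2.

2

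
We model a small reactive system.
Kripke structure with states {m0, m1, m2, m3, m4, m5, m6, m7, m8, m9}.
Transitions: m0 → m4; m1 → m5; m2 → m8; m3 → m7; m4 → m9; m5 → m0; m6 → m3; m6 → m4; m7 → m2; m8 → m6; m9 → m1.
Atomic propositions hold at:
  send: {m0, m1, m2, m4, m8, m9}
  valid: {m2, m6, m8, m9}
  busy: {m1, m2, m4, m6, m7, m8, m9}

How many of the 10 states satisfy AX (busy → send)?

Sat(busy → send) = {m0, m1, m2, m3, m4, m5, m8, m9}
Sat(AX (busy → send)) = {s : every successor in {m0, m1, m2, m3, m4, m5, m8, m9}} = {m0, m1, m2, m4, m5, m6, m7, m9}
|Sat(AX (busy → send))| = |{m0, m1, m2, m4, m5, m6, m7, m9}| = 8.

8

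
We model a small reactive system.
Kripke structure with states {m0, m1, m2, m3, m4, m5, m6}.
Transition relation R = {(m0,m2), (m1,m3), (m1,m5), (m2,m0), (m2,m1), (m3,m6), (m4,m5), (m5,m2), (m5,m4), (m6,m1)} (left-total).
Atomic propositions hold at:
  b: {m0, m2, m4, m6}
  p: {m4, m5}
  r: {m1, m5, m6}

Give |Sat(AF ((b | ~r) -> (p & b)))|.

Sat(~r) = {m0, m2, m3, m4}
Sat(b | ~r) = {m0, m2, m3, m4, m6}
Sat(p & b) = {m4}
Sat((b | ~r) -> (p & b)) = {m1, m4, m5}
AF ((b | ~r) -> (p & b)): least fixpoint, start Z0 = {m1, m4, m5}, add states with every successor in Z. Z1 = {m1, m4, m5, m6}; Z2 = {m1, m3, m4, m5, m6}; fixed.
Sat(AF ((b | ~r) -> (p & b))) = {m1, m3, m4, m5, m6}
|Sat(AF ((b | ~r) -> (p & b)))| = |{m1, m3, m4, m5, m6}| = 5.

5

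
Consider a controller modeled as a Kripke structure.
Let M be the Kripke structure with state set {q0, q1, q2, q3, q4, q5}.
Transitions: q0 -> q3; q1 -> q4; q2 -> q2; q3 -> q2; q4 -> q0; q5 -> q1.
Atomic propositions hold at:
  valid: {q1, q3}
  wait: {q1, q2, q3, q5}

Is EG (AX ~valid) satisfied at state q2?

Yes

Sat(~valid) = {q0, q2, q4, q5}
Sat(AX ~valid) = {s : every successor in {q0, q2, q4, q5}} = {q1, q2, q3, q4}
EG (AX ~valid): greatest fixpoint, start Z0 = {q1, q2, q3, q4}, keep only states in Sat with some successor in Z. Z1 = {q1, q2, q3}; Z2 = {q2, q3}; fixed.
Sat(EG (AX ~valid)) = {q2, q3}
q2 ∈ Sat(EG (AX ~valid)) = {q2, q3}, so the formula holds at q2.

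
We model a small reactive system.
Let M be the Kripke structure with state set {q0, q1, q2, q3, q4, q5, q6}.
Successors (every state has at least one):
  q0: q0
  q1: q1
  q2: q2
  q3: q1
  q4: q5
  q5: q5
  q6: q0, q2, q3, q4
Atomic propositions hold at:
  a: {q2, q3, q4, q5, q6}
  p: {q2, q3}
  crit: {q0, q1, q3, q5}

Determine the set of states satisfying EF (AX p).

Sat(AX p) = {s : every successor in {q2, q3}} = {q2}
EF (AX p): least fixpoint, start Z0 = {q2}, add states with some successor in Z. Z1 = {q2, q6}; fixed.
Sat(EF (AX p)) = {q2, q6}

{q2, q6}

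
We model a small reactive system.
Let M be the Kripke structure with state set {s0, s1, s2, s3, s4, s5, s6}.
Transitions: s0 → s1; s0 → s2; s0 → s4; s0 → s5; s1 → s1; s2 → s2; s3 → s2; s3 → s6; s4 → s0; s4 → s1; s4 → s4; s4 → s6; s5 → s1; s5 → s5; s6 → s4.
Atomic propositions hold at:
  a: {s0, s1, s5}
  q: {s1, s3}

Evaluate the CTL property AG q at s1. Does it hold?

AG q: greatest fixpoint, start Z0 = {s1, s3}, keep only states in Sat with every successor in Z. Z1 = {s1}; fixed.
Sat(AG q) = {s1}
s1 ∈ Sat(AG q) = {s1}, so the formula holds at s1.

Yes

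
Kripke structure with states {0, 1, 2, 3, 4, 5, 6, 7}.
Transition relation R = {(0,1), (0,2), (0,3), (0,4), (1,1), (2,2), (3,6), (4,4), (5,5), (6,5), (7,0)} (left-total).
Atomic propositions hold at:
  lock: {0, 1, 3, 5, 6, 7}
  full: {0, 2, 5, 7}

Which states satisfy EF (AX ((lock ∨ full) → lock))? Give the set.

{0, 1, 3, 4, 5, 6, 7}

Sat(lock ∨ full) = {0, 1, 2, 3, 5, 6, 7}
Sat((lock ∨ full) → lock) = {0, 1, 3, 4, 5, 6, 7}
Sat(AX ((lock ∨ full) → lock)) = {s : every successor in {0, 1, 3, 4, 5, 6, 7}} = {1, 3, 4, 5, 6, 7}
EF (AX ((lock ∨ full) → lock)): least fixpoint, start Z0 = {1, 3, 4, 5, 6, 7}, add states with some successor in Z. Z1 = {0, 1, 3, 4, 5, 6, 7}; fixed.
Sat(EF (AX ((lock ∨ full) → lock))) = {0, 1, 3, 4, 5, 6, 7}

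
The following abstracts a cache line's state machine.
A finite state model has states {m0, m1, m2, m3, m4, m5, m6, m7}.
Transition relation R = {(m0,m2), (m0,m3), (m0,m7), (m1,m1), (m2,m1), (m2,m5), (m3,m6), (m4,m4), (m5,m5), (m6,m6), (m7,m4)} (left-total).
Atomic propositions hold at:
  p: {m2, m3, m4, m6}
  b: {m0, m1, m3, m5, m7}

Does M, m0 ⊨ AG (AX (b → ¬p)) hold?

No

Sat(¬p) = {m0, m1, m5, m7}
Sat(b → ¬p) = {m0, m1, m2, m4, m5, m6, m7}
Sat(AX (b → ¬p)) = {s : every successor in {m0, m1, m2, m4, m5, m6, m7}} = {m1, m2, m3, m4, m5, m6, m7}
AG (AX (b → ¬p)): greatest fixpoint, start Z0 = {m1, m2, m3, m4, m5, m6, m7}, keep only states in Sat with every successor in Z. Already a fixed point.
Sat(AG (AX (b → ¬p))) = {m1, m2, m3, m4, m5, m6, m7}
m0 ∉ Sat(AG (AX (b → ¬p))) = {m1, m2, m3, m4, m5, m6, m7}, so the formula does not hold at m0.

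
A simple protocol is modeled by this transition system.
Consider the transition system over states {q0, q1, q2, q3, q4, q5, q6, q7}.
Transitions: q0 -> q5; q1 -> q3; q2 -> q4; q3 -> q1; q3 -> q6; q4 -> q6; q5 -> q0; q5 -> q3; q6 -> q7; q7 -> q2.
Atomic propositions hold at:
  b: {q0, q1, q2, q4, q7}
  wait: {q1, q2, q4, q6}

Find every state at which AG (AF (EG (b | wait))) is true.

{q2, q4, q6, q7}

Sat(b | wait) = {q0, q1, q2, q4, q6, q7}
EG (b | wait): greatest fixpoint, start Z0 = {q0, q1, q2, q4, q6, q7}, keep only states in Sat with some successor in Z. Z1 = {q2, q4, q6, q7}; fixed.
Sat(EG (b | wait)) = {q2, q4, q6, q7}
AF (EG (b | wait)): least fixpoint, start Z0 = {q2, q4, q6, q7}, add states with every successor in Z. Already a fixed point.
Sat(AF (EG (b | wait))) = {q2, q4, q6, q7}
AG (AF (EG (b | wait))): greatest fixpoint, start Z0 = {q2, q4, q6, q7}, keep only states in Sat with every successor in Z. Already a fixed point.
Sat(AG (AF (EG (b | wait)))) = {q2, q4, q6, q7}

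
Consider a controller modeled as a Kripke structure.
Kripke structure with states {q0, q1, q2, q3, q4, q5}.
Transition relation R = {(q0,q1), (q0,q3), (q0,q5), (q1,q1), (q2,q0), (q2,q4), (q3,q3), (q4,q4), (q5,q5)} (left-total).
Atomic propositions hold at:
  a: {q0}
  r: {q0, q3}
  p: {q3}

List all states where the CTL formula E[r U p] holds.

{q0, q3}

E[r U p]: least fixpoint, start Z0 = Sat(p) = {q3}, add states in Sat(r) with some successor in Z. Z1 = {q0, q3}; fixed.
Sat(E[r U p]) = {q0, q3}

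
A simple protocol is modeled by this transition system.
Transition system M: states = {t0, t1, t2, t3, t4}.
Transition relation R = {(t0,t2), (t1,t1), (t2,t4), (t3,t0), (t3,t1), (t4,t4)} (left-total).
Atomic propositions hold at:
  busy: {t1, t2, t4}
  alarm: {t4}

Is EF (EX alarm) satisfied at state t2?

Sat(EX alarm) = {s : some successor in {t4}} = {t2, t4}
EF (EX alarm): least fixpoint, start Z0 = {t2, t4}, add states with some successor in Z. Z1 = {t0, t2, t4}; Z2 = {t0, t2, t3, t4}; fixed.
Sat(EF (EX alarm)) = {t0, t2, t3, t4}
t2 ∈ Sat(EF (EX alarm)) = {t0, t2, t3, t4}, so the formula holds at t2.

Yes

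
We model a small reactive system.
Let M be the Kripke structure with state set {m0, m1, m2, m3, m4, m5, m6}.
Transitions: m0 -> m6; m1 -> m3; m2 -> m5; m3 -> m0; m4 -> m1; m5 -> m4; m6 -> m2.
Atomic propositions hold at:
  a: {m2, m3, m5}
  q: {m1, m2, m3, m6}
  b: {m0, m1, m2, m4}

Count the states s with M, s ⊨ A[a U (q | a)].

5

Sat(q | a) = {m1, m2, m3, m5, m6}
A[a U (q | a)]: least fixpoint, start Z0 = Sat((q | a)) = {m1, m2, m3, m5, m6}, add states in Sat(a) with every successor in Z. Already a fixed point.
Sat(A[a U (q | a)]) = {m1, m2, m3, m5, m6}
|Sat(A[a U (q | a)])| = |{m1, m2, m3, m5, m6}| = 5.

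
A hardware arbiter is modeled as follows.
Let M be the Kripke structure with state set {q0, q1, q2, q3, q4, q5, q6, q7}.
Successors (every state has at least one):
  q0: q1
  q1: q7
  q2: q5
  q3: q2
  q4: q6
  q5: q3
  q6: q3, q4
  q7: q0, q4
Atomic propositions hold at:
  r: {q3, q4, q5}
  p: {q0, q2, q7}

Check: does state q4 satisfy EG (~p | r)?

Yes

Sat(~p) = {q1, q3, q4, q5, q6}
Sat(~p | r) = {q1, q3, q4, q5, q6}
EG (~p | r): greatest fixpoint, start Z0 = {q1, q3, q4, q5, q6}, keep only states in Sat with some successor in Z. Z1 = {q4, q5, q6}; Z2 = {q4, q6}; fixed.
Sat(EG (~p | r)) = {q4, q6}
q4 ∈ Sat(EG (~p | r)) = {q4, q6}, so the formula holds at q4.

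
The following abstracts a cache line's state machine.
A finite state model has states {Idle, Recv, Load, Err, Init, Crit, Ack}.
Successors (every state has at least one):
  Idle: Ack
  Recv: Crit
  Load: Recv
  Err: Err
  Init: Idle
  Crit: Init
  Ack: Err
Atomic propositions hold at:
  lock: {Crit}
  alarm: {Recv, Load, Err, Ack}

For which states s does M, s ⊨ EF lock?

{Recv, Load, Crit}

EF lock: least fixpoint, start Z0 = {Crit}, add states with some successor in Z. Z1 = {Recv, Crit}; Z2 = {Recv, Load, Crit}; fixed.
Sat(EF lock) = {Recv, Load, Crit}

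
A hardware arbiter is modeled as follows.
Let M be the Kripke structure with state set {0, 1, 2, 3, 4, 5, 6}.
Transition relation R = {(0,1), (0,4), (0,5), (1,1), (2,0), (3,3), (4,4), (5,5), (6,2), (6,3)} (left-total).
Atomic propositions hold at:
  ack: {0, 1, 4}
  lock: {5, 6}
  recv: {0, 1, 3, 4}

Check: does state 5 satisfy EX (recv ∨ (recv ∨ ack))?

Sat(recv ∨ ack) = {0, 1, 3, 4}
Sat(recv ∨ (recv ∨ ack)) = {0, 1, 3, 4}
Sat(EX (recv ∨ (recv ∨ ack))) = {s : some successor in {0, 1, 3, 4}} = {0, 1, 2, 3, 4, 6}
5 ∉ Sat(EX (recv ∨ (recv ∨ ack))) = {0, 1, 2, 3, 4, 6}, so the formula does not hold at 5.

No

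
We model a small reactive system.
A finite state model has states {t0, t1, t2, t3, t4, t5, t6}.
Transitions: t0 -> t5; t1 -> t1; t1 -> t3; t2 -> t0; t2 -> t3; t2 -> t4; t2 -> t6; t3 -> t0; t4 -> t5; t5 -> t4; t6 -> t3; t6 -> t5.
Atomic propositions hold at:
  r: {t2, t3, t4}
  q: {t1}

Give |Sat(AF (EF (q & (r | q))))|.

Sat(r | q) = {t1, t2, t3, t4}
Sat(q & (r | q)) = {t1}
EF (q & (r | q)): least fixpoint, start Z0 = {t1}, add states with some successor in Z. Already a fixed point.
Sat(EF (q & (r | q))) = {t1}
AF (EF (q & (r | q))): least fixpoint, start Z0 = {t1}, add states with every successor in Z. Already a fixed point.
Sat(AF (EF (q & (r | q)))) = {t1}
|Sat(AF (EF (q & (r | q))))| = |{t1}| = 1.

1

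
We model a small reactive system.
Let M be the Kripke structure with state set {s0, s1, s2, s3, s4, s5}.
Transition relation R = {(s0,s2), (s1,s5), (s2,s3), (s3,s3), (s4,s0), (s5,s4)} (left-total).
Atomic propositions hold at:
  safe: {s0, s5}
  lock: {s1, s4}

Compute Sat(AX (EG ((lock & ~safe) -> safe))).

{s0, s2, s3, s4}

Sat(~safe) = {s1, s2, s3, s4}
Sat(lock & ~safe) = {s1, s4}
Sat((lock & ~safe) -> safe) = {s0, s2, s3, s5}
EG ((lock & ~safe) -> safe): greatest fixpoint, start Z0 = {s0, s2, s3, s5}, keep only states in Sat with some successor in Z. Z1 = {s0, s2, s3}; fixed.
Sat(EG ((lock & ~safe) -> safe)) = {s0, s2, s3}
Sat(AX (EG ((lock & ~safe) -> safe))) = {s : every successor in {s0, s2, s3}} = {s0, s2, s3, s4}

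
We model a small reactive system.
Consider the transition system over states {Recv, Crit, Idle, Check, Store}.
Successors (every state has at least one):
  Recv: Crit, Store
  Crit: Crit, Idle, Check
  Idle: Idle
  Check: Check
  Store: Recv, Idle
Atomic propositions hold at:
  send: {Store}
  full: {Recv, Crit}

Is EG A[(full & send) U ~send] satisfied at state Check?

Yes

Sat(full & send) = ∅
Sat(~send) = {Recv, Crit, Idle, Check}
A[(full & send) U ~send]: least fixpoint, start Z0 = Sat(~send) = {Recv, Crit, Idle, Check}, add states in Sat(full & send) with every successor in Z. Already a fixed point.
Sat(A[(full & send) U ~send]) = {Recv, Crit, Idle, Check}
EG A[(full & send) U ~send]: greatest fixpoint, start Z0 = {Recv, Crit, Idle, Check}, keep only states in Sat with some successor in Z. Already a fixed point.
Sat(EG A[(full & send) U ~send]) = {Recv, Crit, Idle, Check}
Check ∈ Sat(EG A[(full & send) U ~send]) = {Recv, Crit, Idle, Check}, so the formula holds at Check.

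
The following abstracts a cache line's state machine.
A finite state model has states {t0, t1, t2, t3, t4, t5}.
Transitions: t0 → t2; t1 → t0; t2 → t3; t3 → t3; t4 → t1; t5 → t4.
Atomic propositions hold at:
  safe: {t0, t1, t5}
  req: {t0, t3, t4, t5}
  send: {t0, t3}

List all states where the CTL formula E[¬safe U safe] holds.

Sat(¬safe) = {t2, t3, t4}
E[¬safe U safe]: least fixpoint, start Z0 = Sat(safe) = {t0, t1, t5}, add states in Sat(¬safe) with some successor in Z. Z1 = {t0, t1, t4, t5}; fixed.
Sat(E[¬safe U safe]) = {t0, t1, t4, t5}

{t0, t1, t4, t5}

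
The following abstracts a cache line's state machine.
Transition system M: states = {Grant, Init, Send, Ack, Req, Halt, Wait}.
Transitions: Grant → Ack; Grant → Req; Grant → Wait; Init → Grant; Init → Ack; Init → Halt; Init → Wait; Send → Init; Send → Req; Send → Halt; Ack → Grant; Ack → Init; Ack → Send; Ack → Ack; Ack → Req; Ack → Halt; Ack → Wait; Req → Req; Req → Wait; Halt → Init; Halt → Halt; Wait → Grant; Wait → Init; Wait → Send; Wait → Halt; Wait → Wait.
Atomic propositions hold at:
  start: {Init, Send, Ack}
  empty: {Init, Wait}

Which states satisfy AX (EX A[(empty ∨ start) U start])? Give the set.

Sat(empty ∨ start) = {Init, Send, Ack, Wait}
A[(empty ∨ start) U start]: least fixpoint, start Z0 = Sat(start) = {Init, Send, Ack}, add states in Sat(empty ∨ start) with every successor in Z. Already a fixed point.
Sat(A[(empty ∨ start) U start]) = {Init, Send, Ack}
Sat(EX A[(empty ∨ start) U start]) = {s : some successor in {Init, Send, Ack}} = {Grant, Init, Send, Ack, Halt, Wait}
Sat(AX (EX A[(empty ∨ start) U start])) = {s : every successor in {Grant, Init, Send, Ack, Halt, Wait}} = {Init, Halt, Wait}

{Init, Halt, Wait}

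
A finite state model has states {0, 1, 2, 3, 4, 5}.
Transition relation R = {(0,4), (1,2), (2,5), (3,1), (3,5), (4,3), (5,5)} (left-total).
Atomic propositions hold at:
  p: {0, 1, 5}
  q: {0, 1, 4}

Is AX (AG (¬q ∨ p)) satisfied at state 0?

Sat(¬q) = {2, 3, 5}
Sat(¬q ∨ p) = {0, 1, 2, 3, 5}
AG (¬q ∨ p): greatest fixpoint, start Z0 = {0, 1, 2, 3, 5}, keep only states in Sat with every successor in Z. Z1 = {1, 2, 3, 5}; fixed.
Sat(AG (¬q ∨ p)) = {1, 2, 3, 5}
Sat(AX (AG (¬q ∨ p))) = {s : every successor in {1, 2, 3, 5}} = {1, 2, 3, 4, 5}
0 ∉ Sat(AX (AG (¬q ∨ p))) = {1, 2, 3, 4, 5}, so the formula does not hold at 0.

No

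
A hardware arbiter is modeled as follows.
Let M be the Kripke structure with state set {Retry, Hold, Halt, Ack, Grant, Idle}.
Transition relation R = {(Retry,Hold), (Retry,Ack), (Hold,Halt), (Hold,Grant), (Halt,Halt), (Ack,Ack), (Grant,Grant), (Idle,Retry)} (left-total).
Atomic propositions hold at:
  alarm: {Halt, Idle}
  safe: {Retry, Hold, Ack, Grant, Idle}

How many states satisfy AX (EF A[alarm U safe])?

A[alarm U safe]: least fixpoint, start Z0 = Sat(safe) = {Retry, Hold, Ack, Grant, Idle}, add states in Sat(alarm) with every successor in Z. Already a fixed point.
Sat(A[alarm U safe]) = {Retry, Hold, Ack, Grant, Idle}
EF A[alarm U safe]: least fixpoint, start Z0 = {Retry, Hold, Ack, Grant, Idle}, add states with some successor in Z. Already a fixed point.
Sat(EF A[alarm U safe]) = {Retry, Hold, Ack, Grant, Idle}
Sat(AX (EF A[alarm U safe])) = {s : every successor in {Retry, Hold, Ack, Grant, Idle}} = {Retry, Ack, Grant, Idle}
|Sat(AX (EF A[alarm U safe]))| = |{Retry, Ack, Grant, Idle}| = 4.

4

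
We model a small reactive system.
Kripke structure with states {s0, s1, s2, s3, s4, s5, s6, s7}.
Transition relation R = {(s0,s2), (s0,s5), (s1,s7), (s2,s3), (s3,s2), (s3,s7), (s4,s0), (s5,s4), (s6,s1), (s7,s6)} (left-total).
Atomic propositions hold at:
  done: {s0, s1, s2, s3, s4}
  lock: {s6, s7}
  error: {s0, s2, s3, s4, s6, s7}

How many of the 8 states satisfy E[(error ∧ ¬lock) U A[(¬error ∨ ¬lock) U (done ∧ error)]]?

Sat(¬lock) = {s0, s1, s2, s3, s4, s5}
Sat(error ∧ ¬lock) = {s0, s2, s3, s4}
Sat(¬error) = {s1, s5}
Sat(¬error ∨ ¬lock) = {s0, s1, s2, s3, s4, s5}
Sat(done ∧ error) = {s0, s2, s3, s4}
A[(¬error ∨ ¬lock) U (done ∧ error)]: least fixpoint, start Z0 = Sat((done ∧ error)) = {s0, s2, s3, s4}, add states in Sat(¬error ∨ ¬lock) with every successor in Z. Z1 = {s0, s2, s3, s4, s5}; fixed.
Sat(A[(¬error ∨ ¬lock) U (done ∧ error)]) = {s0, s2, s3, s4, s5}
E[(error ∧ ¬lock) U A[(¬error ∨ ¬lock) U (done ∧ error)]]: least fixpoint, start Z0 = Sat(A[(¬error ∨ ¬lock) U (done ∧ error)]) = {s0, s2, s3, s4, s5}, add states in Sat(error ∧ ¬lock) with some successor in Z. Already a fixed point.
Sat(E[(error ∧ ¬lock) U A[(¬error ∨ ¬lock) U (done ∧ error)]]) = {s0, s2, s3, s4, s5}
|Sat(E[(error ∧ ¬lock) U A[(¬error ∨ ¬lock) U (done ∧ error)]])| = |{s0, s2, s3, s4, s5}| = 5.

5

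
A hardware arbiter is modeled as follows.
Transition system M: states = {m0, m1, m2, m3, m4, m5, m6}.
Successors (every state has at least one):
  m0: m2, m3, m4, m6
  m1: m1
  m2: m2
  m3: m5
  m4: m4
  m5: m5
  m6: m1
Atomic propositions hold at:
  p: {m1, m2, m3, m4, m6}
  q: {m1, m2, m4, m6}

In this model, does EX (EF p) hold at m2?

Yes

EF p: least fixpoint, start Z0 = {m1, m2, m3, m4, m6}, add states with some successor in Z. Z1 = {m0, m1, m2, m3, m4, m6}; fixed.
Sat(EF p) = {m0, m1, m2, m3, m4, m6}
Sat(EX (EF p)) = {s : some successor in {m0, m1, m2, m3, m4, m6}} = {m0, m1, m2, m4, m6}
m2 ∈ Sat(EX (EF p)) = {m0, m1, m2, m4, m6}, so the formula holds at m2.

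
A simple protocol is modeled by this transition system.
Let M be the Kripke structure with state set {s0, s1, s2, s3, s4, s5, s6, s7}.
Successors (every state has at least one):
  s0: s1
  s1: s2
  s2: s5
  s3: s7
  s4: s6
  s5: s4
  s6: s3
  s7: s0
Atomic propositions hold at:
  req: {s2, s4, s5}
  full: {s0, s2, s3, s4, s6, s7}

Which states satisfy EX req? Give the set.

Sat(EX req) = {s : some successor in {s2, s4, s5}} = {s1, s2, s5}

{s1, s2, s5}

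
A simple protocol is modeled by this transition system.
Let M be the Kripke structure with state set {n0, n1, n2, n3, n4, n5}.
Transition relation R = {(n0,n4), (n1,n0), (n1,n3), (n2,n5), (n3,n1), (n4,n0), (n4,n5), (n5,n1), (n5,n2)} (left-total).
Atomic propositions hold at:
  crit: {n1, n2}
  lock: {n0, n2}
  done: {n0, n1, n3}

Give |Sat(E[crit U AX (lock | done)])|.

4

Sat(lock | done) = {n0, n1, n2, n3}
Sat(AX (lock | done)) = {s : every successor in {n0, n1, n2, n3}} = {n1, n3, n5}
E[crit U AX (lock | done)]: least fixpoint, start Z0 = Sat(AX (lock | done)) = {n1, n3, n5}, add states in Sat(crit) with some successor in Z. Z1 = {n1, n2, n3, n5}; fixed.
Sat(E[crit U AX (lock | done)]) = {n1, n2, n3, n5}
|Sat(E[crit U AX (lock | done)])| = |{n1, n2, n3, n5}| = 4.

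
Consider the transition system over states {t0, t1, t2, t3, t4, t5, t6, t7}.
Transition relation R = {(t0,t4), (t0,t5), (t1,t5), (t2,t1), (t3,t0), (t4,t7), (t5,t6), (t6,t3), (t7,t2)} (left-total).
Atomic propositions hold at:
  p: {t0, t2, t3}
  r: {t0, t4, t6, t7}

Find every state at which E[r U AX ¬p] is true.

Sat(¬p) = {t1, t4, t5, t6, t7}
Sat(AX ¬p) = {s : every successor in {t1, t4, t5, t6, t7}} = {t0, t1, t2, t4, t5}
E[r U AX ¬p]: least fixpoint, start Z0 = Sat(AX ¬p) = {t0, t1, t2, t4, t5}, add states in Sat(r) with some successor in Z. Z1 = {t0, t1, t2, t4, t5, t7}; fixed.
Sat(E[r U AX ¬p]) = {t0, t1, t2, t4, t5, t7}

{t0, t1, t2, t4, t5, t7}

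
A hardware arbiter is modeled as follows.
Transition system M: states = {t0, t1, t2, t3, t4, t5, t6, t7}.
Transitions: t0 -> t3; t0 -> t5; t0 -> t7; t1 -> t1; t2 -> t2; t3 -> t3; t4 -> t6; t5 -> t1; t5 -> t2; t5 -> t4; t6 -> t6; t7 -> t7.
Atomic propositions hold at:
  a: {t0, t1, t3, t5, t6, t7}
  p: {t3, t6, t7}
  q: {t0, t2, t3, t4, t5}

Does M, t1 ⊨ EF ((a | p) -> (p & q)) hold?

No

Sat(a | p) = {t0, t1, t3, t5, t6, t7}
Sat(p & q) = {t3}
Sat((a | p) -> (p & q)) = {t2, t3, t4}
EF ((a | p) -> (p & q)): least fixpoint, start Z0 = {t2, t3, t4}, add states with some successor in Z. Z1 = {t0, t2, t3, t4, t5}; fixed.
Sat(EF ((a | p) -> (p & q))) = {t0, t2, t3, t4, t5}
t1 ∉ Sat(EF ((a | p) -> (p & q))) = {t0, t2, t3, t4, t5}, so the formula does not hold at t1.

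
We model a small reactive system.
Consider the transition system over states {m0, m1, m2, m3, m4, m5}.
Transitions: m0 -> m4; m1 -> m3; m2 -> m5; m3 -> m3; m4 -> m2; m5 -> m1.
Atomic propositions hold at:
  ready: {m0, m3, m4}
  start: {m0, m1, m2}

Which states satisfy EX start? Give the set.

Sat(EX start) = {s : some successor in {m0, m1, m2}} = {m4, m5}

{m4, m5}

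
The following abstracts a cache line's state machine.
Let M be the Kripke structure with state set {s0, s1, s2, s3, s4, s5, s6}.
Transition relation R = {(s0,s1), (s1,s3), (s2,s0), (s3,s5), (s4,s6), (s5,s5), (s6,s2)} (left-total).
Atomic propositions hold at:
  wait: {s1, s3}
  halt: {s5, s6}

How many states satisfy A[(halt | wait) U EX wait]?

2

Sat(halt | wait) = {s1, s3, s5, s6}
Sat(EX wait) = {s : some successor in {s1, s3}} = {s0, s1}
A[(halt | wait) U EX wait]: least fixpoint, start Z0 = Sat(EX wait) = {s0, s1}, add states in Sat(halt | wait) with every successor in Z. Already a fixed point.
Sat(A[(halt | wait) U EX wait]) = {s0, s1}
|Sat(A[(halt | wait) U EX wait])| = |{s0, s1}| = 2.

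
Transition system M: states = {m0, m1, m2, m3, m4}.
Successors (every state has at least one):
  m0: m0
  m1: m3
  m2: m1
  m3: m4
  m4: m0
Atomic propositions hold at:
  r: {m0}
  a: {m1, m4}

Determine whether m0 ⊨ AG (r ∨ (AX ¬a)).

Sat(¬a) = {m0, m2, m3}
Sat(AX ¬a) = {s : every successor in {m0, m2, m3}} = {m0, m1, m4}
Sat(r ∨ (AX ¬a)) = {m0, m1, m4}
AG (r ∨ (AX ¬a)): greatest fixpoint, start Z0 = {m0, m1, m4}, keep only states in Sat with every successor in Z. Z1 = {m0, m4}; fixed.
Sat(AG (r ∨ (AX ¬a))) = {m0, m4}
m0 ∈ Sat(AG (r ∨ (AX ¬a))) = {m0, m4}, so the formula holds at m0.

Yes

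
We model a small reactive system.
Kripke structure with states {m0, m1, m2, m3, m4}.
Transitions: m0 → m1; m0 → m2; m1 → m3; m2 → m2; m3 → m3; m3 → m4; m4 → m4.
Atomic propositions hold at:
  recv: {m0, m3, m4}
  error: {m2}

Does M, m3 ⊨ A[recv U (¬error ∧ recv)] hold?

Sat(¬error) = {m0, m1, m3, m4}
Sat(¬error ∧ recv) = {m0, m3, m4}
A[recv U (¬error ∧ recv)]: least fixpoint, start Z0 = Sat((¬error ∧ recv)) = {m0, m3, m4}, add states in Sat(recv) with every successor in Z. Already a fixed point.
Sat(A[recv U (¬error ∧ recv)]) = {m0, m3, m4}
m3 ∈ Sat(A[recv U (¬error ∧ recv)]) = {m0, m3, m4}, so the formula holds at m3.

Yes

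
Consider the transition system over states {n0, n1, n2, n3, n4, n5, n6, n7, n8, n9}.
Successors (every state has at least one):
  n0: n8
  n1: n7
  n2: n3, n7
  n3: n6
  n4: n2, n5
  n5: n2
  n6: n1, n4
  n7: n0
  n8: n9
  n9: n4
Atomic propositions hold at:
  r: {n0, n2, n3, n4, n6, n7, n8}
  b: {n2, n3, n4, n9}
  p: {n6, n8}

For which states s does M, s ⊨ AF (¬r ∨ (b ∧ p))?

{n0, n1, n5, n7, n8, n9}

Sat(¬r) = {n1, n5, n9}
Sat(b ∧ p) = ∅
Sat(¬r ∨ (b ∧ p)) = {n1, n5, n9}
AF (¬r ∨ (b ∧ p)): least fixpoint, start Z0 = {n1, n5, n9}, add states with every successor in Z. Z1 = {n1, n5, n8, n9}; Z2 = {n0, n1, n5, n8, n9}; Z3 = {n0, n1, n5, n7, n8, n9}; fixed.
Sat(AF (¬r ∨ (b ∧ p))) = {n0, n1, n5, n7, n8, n9}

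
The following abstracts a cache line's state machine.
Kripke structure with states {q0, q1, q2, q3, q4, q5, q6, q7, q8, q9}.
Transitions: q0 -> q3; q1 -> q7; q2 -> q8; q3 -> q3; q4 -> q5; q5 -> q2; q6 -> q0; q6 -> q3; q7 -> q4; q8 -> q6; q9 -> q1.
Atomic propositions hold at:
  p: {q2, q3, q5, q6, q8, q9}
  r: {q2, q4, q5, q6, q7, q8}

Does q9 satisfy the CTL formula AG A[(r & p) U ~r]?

No

Sat(r & p) = {q2, q5, q6, q8}
Sat(~r) = {q0, q1, q3, q9}
A[(r & p) U ~r]: least fixpoint, start Z0 = Sat(~r) = {q0, q1, q3, q9}, add states in Sat(r & p) with every successor in Z. Z1 = {q0, q1, q3, q6, q9}; Z2 = {q0, q1, q3, q6, q8, q9}; Z3 = {q0, q1, q2, q3, q6, q8, q9}; Z4 = {q0, q1, q2, q3, q5, q6, q8, q9}; fixed.
Sat(A[(r & p) U ~r]) = {q0, q1, q2, q3, q5, q6, q8, q9}
AG A[(r & p) U ~r]: greatest fixpoint, start Z0 = {q0, q1, q2, q3, q5, q6, q8, q9}, keep only states in Sat with every successor in Z. Z1 = {q0, q2, q3, q5, q6, q8, q9}; Z2 = {q0, q2, q3, q5, q6, q8}; fixed.
Sat(AG A[(r & p) U ~r]) = {q0, q2, q3, q5, q6, q8}
q9 ∉ Sat(AG A[(r & p) U ~r]) = {q0, q2, q3, q5, q6, q8}, so the formula does not hold at q9.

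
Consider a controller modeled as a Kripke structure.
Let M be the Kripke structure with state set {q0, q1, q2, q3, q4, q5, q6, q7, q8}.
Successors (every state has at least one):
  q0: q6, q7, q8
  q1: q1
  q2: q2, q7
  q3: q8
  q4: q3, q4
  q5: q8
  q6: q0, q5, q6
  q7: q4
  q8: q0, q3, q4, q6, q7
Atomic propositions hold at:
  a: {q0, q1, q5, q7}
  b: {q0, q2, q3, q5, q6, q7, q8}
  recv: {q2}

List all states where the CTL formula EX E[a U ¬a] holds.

Sat(¬a) = {q2, q3, q4, q6, q8}
E[a U ¬a]: least fixpoint, start Z0 = Sat(¬a) = {q2, q3, q4, q6, q8}, add states in Sat(a) with some successor in Z. Z1 = {q0, q2, q3, q4, q5, q6, q7, q8}; fixed.
Sat(E[a U ¬a]) = {q0, q2, q3, q4, q5, q6, q7, q8}
Sat(EX E[a U ¬a]) = {s : some successor in {q0, q2, q3, q4, q5, q6, q7, q8}} = {q0, q2, q3, q4, q5, q6, q7, q8}

{q0, q2, q3, q4, q5, q6, q7, q8}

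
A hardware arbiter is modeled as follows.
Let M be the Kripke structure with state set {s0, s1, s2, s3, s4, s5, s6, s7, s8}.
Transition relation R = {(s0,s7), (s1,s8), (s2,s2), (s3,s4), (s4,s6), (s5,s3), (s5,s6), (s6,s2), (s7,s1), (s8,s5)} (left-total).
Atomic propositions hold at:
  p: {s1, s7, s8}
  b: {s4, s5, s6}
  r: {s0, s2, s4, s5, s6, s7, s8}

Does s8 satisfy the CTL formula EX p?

No

Sat(EX p) = {s : some successor in {s1, s7, s8}} = {s0, s1, s7}
s8 ∉ Sat(EX p) = {s0, s1, s7}, so the formula does not hold at s8.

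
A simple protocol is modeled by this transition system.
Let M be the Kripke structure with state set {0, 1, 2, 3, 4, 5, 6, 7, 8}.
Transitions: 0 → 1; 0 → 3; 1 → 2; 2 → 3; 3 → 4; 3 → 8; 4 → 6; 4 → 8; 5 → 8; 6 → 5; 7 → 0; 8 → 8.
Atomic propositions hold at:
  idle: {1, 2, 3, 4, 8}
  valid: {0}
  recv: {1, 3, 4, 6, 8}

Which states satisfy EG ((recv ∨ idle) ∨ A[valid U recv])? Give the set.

{0, 1, 2, 3, 4, 8}

Sat(recv ∨ idle) = {1, 2, 3, 4, 6, 8}
A[valid U recv]: least fixpoint, start Z0 = Sat(recv) = {1, 3, 4, 6, 8}, add states in Sat(valid) with every successor in Z. Z1 = {0, 1, 3, 4, 6, 8}; fixed.
Sat(A[valid U recv]) = {0, 1, 3, 4, 6, 8}
Sat((recv ∨ idle) ∨ A[valid U recv]) = {0, 1, 2, 3, 4, 6, 8}
EG ((recv ∨ idle) ∨ A[valid U recv]): greatest fixpoint, start Z0 = {0, 1, 2, 3, 4, 6, 8}, keep only states in Sat with some successor in Z. Z1 = {0, 1, 2, 3, 4, 8}; fixed.
Sat(EG ((recv ∨ idle) ∨ A[valid U recv])) = {0, 1, 2, 3, 4, 8}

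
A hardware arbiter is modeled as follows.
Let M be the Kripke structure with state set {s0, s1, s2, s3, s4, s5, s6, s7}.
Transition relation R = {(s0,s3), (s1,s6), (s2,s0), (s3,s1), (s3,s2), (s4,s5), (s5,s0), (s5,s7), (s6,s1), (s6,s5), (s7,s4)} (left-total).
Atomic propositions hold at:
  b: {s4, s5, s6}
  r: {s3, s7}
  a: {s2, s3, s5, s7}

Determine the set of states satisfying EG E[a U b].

E[a U b]: least fixpoint, start Z0 = Sat(b) = {s4, s5, s6}, add states in Sat(a) with some successor in Z. Z1 = {s4, s5, s6, s7}; fixed.
Sat(E[a U b]) = {s4, s5, s6, s7}
EG E[a U b]: greatest fixpoint, start Z0 = {s4, s5, s6, s7}, keep only states in Sat with some successor in Z. Already a fixed point.
Sat(EG E[a U b]) = {s4, s5, s6, s7}

{s4, s5, s6, s7}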